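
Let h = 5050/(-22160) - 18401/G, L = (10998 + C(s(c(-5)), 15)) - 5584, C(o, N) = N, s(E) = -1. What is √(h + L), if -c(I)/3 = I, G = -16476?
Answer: 5*√4523910908405538/4563852 ≈ 73.688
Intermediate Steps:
c(I) = -3*I
L = 5429 (L = (10998 + 15) - 5584 = 11013 - 5584 = 5429)
h = 8114059/9127704 (h = 5050/(-22160) - 18401/(-16476) = 5050*(-1/22160) - 18401*(-1/16476) = -505/2216 + 18401/16476 = 8114059/9127704 ≈ 0.88895)
√(h + L) = √(8114059/9127704 + 5429) = √(49562419075/9127704) = 5*√4523910908405538/4563852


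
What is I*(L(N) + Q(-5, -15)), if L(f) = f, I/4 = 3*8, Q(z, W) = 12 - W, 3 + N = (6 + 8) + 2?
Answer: 3840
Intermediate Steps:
N = 13 (N = -3 + ((6 + 8) + 2) = -3 + (14 + 2) = -3 + 16 = 13)
I = 96 (I = 4*(3*8) = 4*24 = 96)
I*(L(N) + Q(-5, -15)) = 96*(13 + (12 - 1*(-15))) = 96*(13 + (12 + 15)) = 96*(13 + 27) = 96*40 = 3840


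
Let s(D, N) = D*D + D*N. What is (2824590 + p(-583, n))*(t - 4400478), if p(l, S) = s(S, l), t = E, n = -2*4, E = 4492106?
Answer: 259244749704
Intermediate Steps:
n = -8
s(D, N) = D**2 + D*N
t = 4492106
p(l, S) = S*(S + l)
(2824590 + p(-583, n))*(t - 4400478) = (2824590 - 8*(-8 - 583))*(4492106 - 4400478) = (2824590 - 8*(-591))*91628 = (2824590 + 4728)*91628 = 2829318*91628 = 259244749704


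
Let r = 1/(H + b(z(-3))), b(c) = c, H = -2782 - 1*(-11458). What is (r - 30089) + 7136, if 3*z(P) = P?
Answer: -199117274/8675 ≈ -22953.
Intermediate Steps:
z(P) = P/3
H = 8676 (H = -2782 + 11458 = 8676)
r = 1/8675 (r = 1/(8676 + (1/3)*(-3)) = 1/(8676 - 1) = 1/8675 ≈ 0.00011527)
(r - 30089) + 7136 = (1/8675 - 30089) + 7136 = -261022074/8675 + 7136 = -199117274/8675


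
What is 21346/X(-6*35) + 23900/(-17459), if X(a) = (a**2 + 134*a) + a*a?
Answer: -40875161/40330290 ≈ -1.0135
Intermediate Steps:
X(a) = 2*a**2 + 134*a (X(a) = (a**2 + 134*a) + a**2 = 2*a**2 + 134*a)
21346/X(-6*35) + 23900/(-17459) = 21346/((2*(-6*35)*(67 - 6*35))) + 23900/(-17459) = 21346/((2*(-210)*(67 - 210))) + 23900*(-1/17459) = 21346/((2*(-210)*(-143))) - 23900/17459 = 21346/60060 - 23900/17459 = 21346*(1/60060) - 23900/17459 = 821/2310 - 23900/17459 = -40875161/40330290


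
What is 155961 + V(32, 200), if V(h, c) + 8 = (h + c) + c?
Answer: 156385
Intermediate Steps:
V(h, c) = -8 + h + 2*c (V(h, c) = -8 + ((h + c) + c) = -8 + ((c + h) + c) = -8 + (h + 2*c) = -8 + h + 2*c)
155961 + V(32, 200) = 155961 + (-8 + 32 + 2*200) = 155961 + (-8 + 32 + 400) = 155961 + 424 = 156385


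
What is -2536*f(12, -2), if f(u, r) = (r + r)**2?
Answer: -40576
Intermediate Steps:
f(u, r) = 4*r**2 (f(u, r) = (2*r)**2 = 4*r**2)
-2536*f(12, -2) = -10144*(-2)**2 = -10144*4 = -2536*16 = -40576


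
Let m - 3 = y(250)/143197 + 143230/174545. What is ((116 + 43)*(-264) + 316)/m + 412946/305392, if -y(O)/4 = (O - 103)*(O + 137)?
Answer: -31797047632495909859/1703302667013592 ≈ -18668.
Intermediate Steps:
y(O) = -4*(-103 + O)*(137 + O) (y(O) = -4*(O - 103)*(O + 137) = -4*(-103 + O)*(137 + O))
m = 11154861077/4998864073 (m = 3 + ((56444 - 136*250 - 4*250**2)/143197 + 143230/174545) = 3 + ((56444 - 34000 - 4*62500)*(1/143197) + 143230*(1/174545)) = 3 + ((56444 - 34000 - 250000)*(1/143197) + 28646/34909) = 3 + (-227556*1/143197 + 28646/34909) = 3 + (-227556/143197 + 28646/34909) = 3 - 3841731142/4998864073 = 11154861077/4998864073 ≈ 2.2315)
((116 + 43)*(-264) + 316)/m + 412946/305392 = ((116 + 43)*(-264) + 316)/(11154861077/4998864073) + 412946/305392 = (159*(-264) + 316)*(4998864073/11154861077) + 412946*(1/305392) = (-41976 + 316)*(4998864073/11154861077) + 206473/152696 = -41660*4998864073/11154861077 + 206473/152696 = -208252677281180/11154861077 + 206473/152696 = -31797047632495909859/1703302667013592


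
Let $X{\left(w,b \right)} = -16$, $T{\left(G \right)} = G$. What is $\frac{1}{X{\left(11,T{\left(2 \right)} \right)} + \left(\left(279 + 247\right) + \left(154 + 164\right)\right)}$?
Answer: $\frac{1}{828} \approx 0.0012077$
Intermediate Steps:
$\frac{1}{X{\left(11,T{\left(2 \right)} \right)} + \left(\left(279 + 247\right) + \left(154 + 164\right)\right)} = \frac{1}{-16 + \left(\left(279 + 247\right) + \left(154 + 164\right)\right)} = \frac{1}{-16 + \left(526 + 318\right)} = \frac{1}{-16 + 844} = \frac{1}{828}$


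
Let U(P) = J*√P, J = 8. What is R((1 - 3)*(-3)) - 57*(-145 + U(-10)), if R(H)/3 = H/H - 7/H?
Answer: 16529/2 - 456*I*√10 ≈ 8264.5 - 1442.0*I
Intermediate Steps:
R(H) = 3 - 21/H (R(H) = 3*(H/H - 7/H) = 3*(1 - 7/H) = 3 - 21/H)
U(P) = 8*√P
R((1 - 3)*(-3)) - 57*(-145 + U(-10)) = (3 - 21*(-1/(3*(1 - 3)))) - 57*(-145 + 8*√(-10)) = (3 - 21/((-2*(-3)))) - 57*(-145 + 8*(I*√10)) = (3 - 21/6) - 57*(-145 + 8*I*√10) = (3 - 21*⅙) + (8265 - 456*I*√10) = (3 - 7/2) + (8265 - 456*I*√10) = -½ + (8265 - 456*I*√10) = 16529/2 - 456*I*√10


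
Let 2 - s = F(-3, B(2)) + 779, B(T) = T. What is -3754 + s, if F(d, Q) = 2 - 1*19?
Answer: -4514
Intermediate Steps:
F(d, Q) = -17 (F(d, Q) = 2 - 19 = -17)
s = -760 (s = 2 - (-17 + 779) = 2 - 1*762 = 2 - 762 = -760)
-3754 + s = -3754 - 760 = -4514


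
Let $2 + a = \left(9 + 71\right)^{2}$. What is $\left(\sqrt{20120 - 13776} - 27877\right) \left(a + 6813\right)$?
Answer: $-368283047 + 26422 \sqrt{1586} \approx -3.6723 \cdot 10^{8}$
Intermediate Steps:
$a = 6398$ ($a = -2 + \left(9 + 71\right)^{2} = -2 + 80^{2} = -2 + 6400 = 6398$)
$\left(\sqrt{20120 - 13776} - 27877\right) \left(a + 6813\right) = \left(\sqrt{20120 - 13776} - 27877\right) \left(6398 + 6813\right) = \left(\sqrt{6344} - 27877\right) 13211 = \left(2 \sqrt{1586} - 27877\right) 13211 = \left(-27877 + 2 \sqrt{1586}\right) 13211 = -368283047 + 26422 \sqrt{1586}$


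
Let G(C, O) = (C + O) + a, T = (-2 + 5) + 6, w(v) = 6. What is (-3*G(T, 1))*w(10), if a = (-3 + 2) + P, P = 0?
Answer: -162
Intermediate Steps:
a = -1 (a = (-3 + 2) + 0 = -1 + 0 = -1)
T = 9 (T = 3 + 6 = 9)
G(C, O) = -1 + C + O (G(C, O) = (C + O) - 1 = -1 + C + O)
(-3*G(T, 1))*w(10) = -3*(-1 + 9 + 1)*6 = -3*9*6 = -27*6 = -162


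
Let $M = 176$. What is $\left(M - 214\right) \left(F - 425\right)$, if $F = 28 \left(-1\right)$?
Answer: $17214$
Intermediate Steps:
$F = -28$
$\left(M - 214\right) \left(F - 425\right) = \left(176 - 214\right) \left(-28 - 425\right) = \left(-38\right) \left(-453\right) = 17214$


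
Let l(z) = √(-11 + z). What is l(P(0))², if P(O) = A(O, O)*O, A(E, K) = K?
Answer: -11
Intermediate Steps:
P(O) = O² (P(O) = O*O = O²)
l(P(0))² = (√(-11 + 0²))² = (√(-11 + 0))² = (√(-11))² = (I*√11)² = -11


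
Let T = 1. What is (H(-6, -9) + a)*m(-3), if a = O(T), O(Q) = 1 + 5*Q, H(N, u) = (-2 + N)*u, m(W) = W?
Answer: -234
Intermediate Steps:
H(N, u) = u*(-2 + N)
a = 6 (a = 1 + 5*1 = 1 + 5 = 6)
(H(-6, -9) + a)*m(-3) = (-9*(-2 - 6) + 6)*(-3) = (-9*(-8) + 6)*(-3) = (72 + 6)*(-3) = 78*(-3) = -234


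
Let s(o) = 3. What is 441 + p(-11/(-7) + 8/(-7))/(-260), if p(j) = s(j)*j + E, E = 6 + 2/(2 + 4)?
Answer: 120385/273 ≈ 440.97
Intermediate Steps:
E = 19/3 (E = 6 + 2/6 = 6 + 2*(⅙) = 6 + ⅓ = 19/3 ≈ 6.3333)
p(j) = 19/3 + 3*j (p(j) = 3*j + 19/3 = 19/3 + 3*j)
441 + p(-11/(-7) + 8/(-7))/(-260) = 441 + (19/3 + 3*(-11/(-7) + 8/(-7)))/(-260) = 441 + (19/3 + 3*(-11*(-⅐) + 8*(-⅐)))*(-1/260) = 441 + (19/3 + 3*(11/7 - 8/7))*(-1/260) = 441 + (19/3 + 3*(3/7))*(-1/260) = 441 + (19/3 + 9/7)*(-1/260) = 441 + (160/21)*(-1/260) = 441 - 8/273 = 120385/273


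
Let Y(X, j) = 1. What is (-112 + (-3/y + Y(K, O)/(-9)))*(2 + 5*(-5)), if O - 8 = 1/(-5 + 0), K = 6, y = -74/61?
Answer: 1679437/666 ≈ 2521.7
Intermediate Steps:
y = -74/61 (y = -74*1/61 = -74/61 ≈ -1.2131)
O = 39/5 (O = 8 + 1/(-5 + 0) = 8 + 1/(-5) = 8 - 1/5 = 39/5 ≈ 7.8000)
(-112 + (-3/y + Y(K, O)/(-9)))*(2 + 5*(-5)) = (-112 + (-3/(-74/61) + 1/(-9)))*(2 + 5*(-5)) = (-112 + (-3*(-61/74) + 1*(-1/9)))*(2 - 25) = (-112 + (183/74 - 1/9))*(-23) = (-112 + 1573/666)*(-23) = -73019/666*(-23) = 1679437/666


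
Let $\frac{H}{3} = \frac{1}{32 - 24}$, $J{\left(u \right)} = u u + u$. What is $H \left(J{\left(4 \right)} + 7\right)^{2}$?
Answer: $\frac{2187}{8} \approx 273.38$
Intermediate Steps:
$J{\left(u \right)} = u + u^{2}$ ($J{\left(u \right)} = u^{2} + u = u + u^{2}$)
$H = \frac{3}{8}$ ($H = \frac{3}{32 - 24} = \frac{3}{8} \approx 0.375$)
$H \left(J{\left(4 \right)} + 7\right)^{2} = \frac{3 \left(4 \left(1 + 4\right) + 7\right)^{2}}{8} = \frac{3 \left(4 \cdot 5 + 7\right)^{2}}{8} = \frac{3 \left(20 + 7\right)^{2}}{8} = \frac{3 \cdot 27^{2}}{8} = \frac{3}{8} \cdot 729 = \frac{2187}{8}$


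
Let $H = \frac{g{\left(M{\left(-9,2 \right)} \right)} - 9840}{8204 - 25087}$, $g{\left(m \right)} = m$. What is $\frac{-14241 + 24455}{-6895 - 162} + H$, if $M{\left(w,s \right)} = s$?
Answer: $- \frac{103016196}{119143331} \approx -0.86464$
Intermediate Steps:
$H = \frac{9838}{16883}$ ($H = \frac{2 - 9840}{8204 - 25087} = - \frac{9838}{-16883} = \left(-9838\right) \left(- \frac{1}{16883}\right) = \frac{9838}{16883} \approx 0.58272$)
$\frac{-14241 + 24455}{-6895 - 162} + H = \frac{-14241 + 24455}{-6895 - 162} + \frac{9838}{16883} = \frac{10214}{-7057} + \frac{9838}{16883} = 10214 \left(- \frac{1}{7057}\right) + \frac{9838}{16883} = - \frac{10214}{7057} + \frac{9838}{16883} = - \frac{103016196}{119143331}$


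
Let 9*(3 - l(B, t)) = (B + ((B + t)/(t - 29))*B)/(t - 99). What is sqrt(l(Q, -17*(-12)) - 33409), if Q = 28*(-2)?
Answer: I*sqrt(82867487430)/1575 ≈ 182.77*I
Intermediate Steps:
Q = -56
l(B, t) = 3 - (B + B*(B + t)/(-29 + t))/(9*(-99 + t)) (l(B, t) = 3 - (B + ((B + t)/(t - 29))*B)/(9*(t - 99)) = 3 - (B + ((B + t)/(-29 + t))*B)/(9*(-99 + t)) = 3 - (B + B*(B + t)/(-29 + t))/(9*(-99 + t)))
sqrt(l(Q, -17*(-12)) - 33409) = sqrt((77517 - 1*(-56)**2 - (-58752)*(-12) + 27*(-17*(-12))**2 + 29*(-56) - 2*(-56)*(-17*(-12)))/(9*(2871 + (-17*(-12))**2 - (-2176)*(-12))) - 33409) = sqrt((77517 - 1*3136 - 3456*204 + 27*204**2 - 1624 - 2*(-56)*204)/(9*(2871 + 204**2 - 128*204)) - 33409) = sqrt((77517 - 3136 - 705024 + 27*41616 - 1624 + 22848)/(9*(2871 + 41616 - 26112)) - 33409) = sqrt((1/9)*(77517 - 3136 - 705024 + 1123632 - 1624 + 22848)/18375 - 33409) = sqrt((1/9)*(1/18375)*514213 - 33409) = sqrt(73459/23625 - 33409) = sqrt(-789214166/23625) = I*sqrt(82867487430)/1575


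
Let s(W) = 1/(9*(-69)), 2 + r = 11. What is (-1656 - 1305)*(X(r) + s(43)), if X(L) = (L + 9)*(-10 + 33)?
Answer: -84583597/69 ≈ -1.2259e+6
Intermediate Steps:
r = 9 (r = -2 + 11 = 9)
X(L) = 207 + 23*L (X(L) = (9 + L)*23 = 207 + 23*L)
s(W) = -1/621 (s(W) = (⅑)*(-1/69) = -1/621)
(-1656 - 1305)*(X(r) + s(43)) = (-1656 - 1305)*((207 + 23*9) - 1/621) = -2961*((207 + 207) - 1/621) = -2961*(414 - 1/621) = -2961*257093/621 = -84583597/69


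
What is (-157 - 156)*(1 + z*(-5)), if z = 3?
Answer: 4382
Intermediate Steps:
(-157 - 156)*(1 + z*(-5)) = (-157 - 156)*(1 + 3*(-5)) = -313*(1 - 15) = -313*(-14) = 4382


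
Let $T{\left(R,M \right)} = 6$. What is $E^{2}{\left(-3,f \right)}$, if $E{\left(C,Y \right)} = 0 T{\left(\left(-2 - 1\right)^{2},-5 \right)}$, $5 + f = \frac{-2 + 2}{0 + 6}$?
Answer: $0$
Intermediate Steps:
$f = -5$ ($f = -5 + \frac{-2 + 2}{0 + 6} = -5 + \frac{0}{6} = -5 + 0 \cdot \frac{1}{6} = -5 + 0 = -5$)
$E{\left(C,Y \right)} = 0$ ($E{\left(C,Y \right)} = 0 \cdot 6 = 0$)
$E^{2}{\left(-3,f \right)} = 0^{2} = 0$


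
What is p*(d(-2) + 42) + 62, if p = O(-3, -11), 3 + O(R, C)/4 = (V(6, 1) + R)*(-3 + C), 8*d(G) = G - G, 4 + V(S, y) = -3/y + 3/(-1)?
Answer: 30134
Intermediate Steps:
V(S, y) = -7 - 3/y (V(S, y) = -4 + (-3/y + 3/(-1)) = -4 + (-3/y + 3*(-1)) = -4 + (-3/y - 3) = -4 + (-3 - 3/y) = -7 - 3/y)
d(G) = 0 (d(G) = (G - G)/8 = (⅛)*0 = 0)
O(R, C) = -12 + 4*(-10 + R)*(-3 + C) (O(R, C) = -12 + 4*(((-7 - 3/1) + R)*(-3 + C)) = -12 + 4*(((-7 - 3*1) + R)*(-3 + C)) = -12 + 4*(((-7 - 3) + R)*(-3 + C)) = -12 + 4*((-10 + R)*(-3 + C)) = -12 + 4*(-10 + R)*(-3 + C))
p = 716 (p = 108 - 40*(-11) - 12*(-3) + 4*(-11)*(-3) = 108 + 440 + 36 + 132 = 716)
p*(d(-2) + 42) + 62 = 716*(0 + 42) + 62 = 716*42 + 62 = 30072 + 62 = 30134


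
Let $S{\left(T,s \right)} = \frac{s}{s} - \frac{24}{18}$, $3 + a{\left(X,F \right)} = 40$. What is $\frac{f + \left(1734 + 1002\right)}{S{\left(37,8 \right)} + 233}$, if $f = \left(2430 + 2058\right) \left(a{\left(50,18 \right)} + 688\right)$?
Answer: $\frac{4884804}{349} \approx 13997.0$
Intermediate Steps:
$a{\left(X,F \right)} = 37$ ($a{\left(X,F \right)} = -3 + 40 = 37$)
$S{\left(T,s \right)} = - \frac{1}{3}$ ($S{\left(T,s \right)} = 1 - \frac{4}{3} = - \frac{1}{3}$)
$f = 3253800$ ($f = \left(2430 + 2058\right) \left(37 + 688\right) = 4488 \cdot 725 = 3253800$)
$\frac{f + \left(1734 + 1002\right)}{S{\left(37,8 \right)} + 233} = \frac{3253800 + \left(1734 + 1002\right)}{- \frac{1}{3} + 233} = \frac{3253800 + 2736}{\frac{698}{3}} = 3256536 \cdot \frac{3}{698} = \frac{4884804}{349}$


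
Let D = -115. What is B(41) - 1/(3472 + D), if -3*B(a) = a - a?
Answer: -1/3357 ≈ -0.00029788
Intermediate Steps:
B(a) = 0 (B(a) = -(a - a)/3 = -⅓*0 = 0)
B(41) - 1/(3472 + D) = 0 - 1/(3472 - 115) = 0 - 1/3357 = -1/3357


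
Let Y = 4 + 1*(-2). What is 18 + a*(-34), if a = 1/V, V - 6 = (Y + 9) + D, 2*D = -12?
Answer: 164/11 ≈ 14.909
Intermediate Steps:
D = -6 (D = (1/2)*(-12) = -6)
Y = 2 (Y = 4 - 2 = 2)
V = 11 (V = 6 + ((2 + 9) - 6) = 6 + (11 - 6) = 6 + 5 = 11)
a = 1/11 ≈ 0.090909
18 + a*(-34) = 18 + (1/11)*(-34) = 18 - 34/11 = 164/11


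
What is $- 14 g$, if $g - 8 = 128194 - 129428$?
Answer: $17164$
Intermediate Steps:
$g = -1226$ ($g = 8 + \left(128194 - 129428\right) = 8 - 1234 = -1226$)
$- 14 g = \left(-14\right) \left(-1226\right) = 17164$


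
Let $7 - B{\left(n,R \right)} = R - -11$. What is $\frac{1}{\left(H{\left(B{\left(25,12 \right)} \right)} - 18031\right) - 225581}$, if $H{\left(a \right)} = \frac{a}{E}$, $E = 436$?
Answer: $- \frac{109}{26553712} \approx -4.1049 \cdot 10^{-6}$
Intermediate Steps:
$B{\left(n,R \right)} = -4 - R$ ($B{\left(n,R \right)} = 7 - \left(R - -11\right) = 7 - \left(R + 11\right) = 7 - \left(11 + R\right) = -4 - R$)
$H{\left(a \right)} = \frac{a}{436}$
$\frac{1}{\left(H{\left(B{\left(25,12 \right)} \right)} - 18031\right) - 225581} = \frac{1}{\left(\frac{-4 - 12}{436} - 18031\right) - 225581} = \frac{1}{\left(\frac{1}{436} \left(-16\right) - 18031\right) - 225581} = \frac{1}{\left(- \frac{4}{109} - 18031\right) - 225581} = \frac{1}{- \frac{1965383}{109} - 225581} = \frac{1}{- \frac{26553712}{109}} = - \frac{109}{26553712}$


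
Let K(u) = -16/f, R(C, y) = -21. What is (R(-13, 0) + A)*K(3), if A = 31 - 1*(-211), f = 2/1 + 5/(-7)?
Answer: -24752/9 ≈ -2750.2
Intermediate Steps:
f = 9/7 (f = 2*1 + 5*(-⅐) = 2 - 5/7 = 9/7 ≈ 1.2857)
A = 242 (A = 31 + 211 = 242)
K(u) = -112/9 (K(u) = -16/9/7 = -16*7/9 = -112/9)
(R(-13, 0) + A)*K(3) = (-21 + 242)*(-112/9) = 221*(-112/9) = -24752/9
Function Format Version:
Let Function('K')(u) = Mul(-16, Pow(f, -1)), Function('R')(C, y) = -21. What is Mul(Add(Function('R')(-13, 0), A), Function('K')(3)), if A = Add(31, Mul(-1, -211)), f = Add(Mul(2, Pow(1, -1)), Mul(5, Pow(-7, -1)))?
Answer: Rational(-24752, 9) ≈ -2750.2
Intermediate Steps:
f = Rational(9, 7) (f = Add(Mul(2, 1), Mul(5, Rational(-1, 7))) = Add(2, Rational(-5, 7)) = Rational(9, 7) ≈ 1.2857)
A = 242 (A = Add(31, 211) = 242)
Function('K')(u) = Rational(-112, 9) (Function('K')(u) = Mul(-16, Pow(Rational(9, 7), -1)) = Mul(-16, Rational(7, 9)) = Rational(-112, 9))
Mul(Add(Function('R')(-13, 0), A), Function('K')(3)) = Mul(Add(-21, 242), Rational(-112, 9)) = Mul(221, Rational(-112, 9)) = Rational(-24752, 9)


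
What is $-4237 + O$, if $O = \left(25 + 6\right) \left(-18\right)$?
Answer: $-4795$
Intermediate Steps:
$O = -558$ ($O = 31 \left(-18\right) = -558$)
$-4237 + O = -4237 - 558 = -4795$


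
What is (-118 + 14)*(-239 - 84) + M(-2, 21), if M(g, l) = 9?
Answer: 33601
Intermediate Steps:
(-118 + 14)*(-239 - 84) + M(-2, 21) = (-118 + 14)*(-239 - 84) + 9 = -104*(-323) + 9 = 33592 + 9 = 33601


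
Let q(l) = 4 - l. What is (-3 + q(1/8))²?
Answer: 49/64 ≈ 0.76563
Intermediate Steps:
(-3 + q(1/8))² = (-3 + (4 - 1/8))² = (-3 + (4 - 1*⅛))² = (-3 + (4 - ⅛))² = (-3 + 31/8)² = (7/8)² = 49/64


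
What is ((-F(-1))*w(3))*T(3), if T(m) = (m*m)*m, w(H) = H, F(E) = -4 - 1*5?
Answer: 729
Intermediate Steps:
F(E) = -9 (F(E) = -4 - 5 = -9)
T(m) = m³ (T(m) = m²*m = m³)
((-F(-1))*w(3))*T(3) = (-1*(-9)*3)*3³ = (9*3)*27 = 27*27 = 729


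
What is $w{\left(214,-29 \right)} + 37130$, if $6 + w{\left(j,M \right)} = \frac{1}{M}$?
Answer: $\frac{1076595}{29} \approx 37124.0$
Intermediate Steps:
$w{\left(j,M \right)} = -6 + \frac{1}{M}$
$w{\left(214,-29 \right)} + 37130 = \left(-6 + \frac{1}{-29}\right) + 37130 = \left(-6 - \frac{1}{29}\right) + 37130 = - \frac{175}{29} + 37130 = \frac{1076595}{29}$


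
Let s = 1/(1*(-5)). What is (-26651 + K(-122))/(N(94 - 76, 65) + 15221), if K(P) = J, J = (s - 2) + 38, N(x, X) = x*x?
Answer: -133076/77725 ≈ -1.7121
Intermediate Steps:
s = -⅕ (s = 1/(-5) = -⅕ ≈ -0.20000)
N(x, X) = x²
J = 179/5 (J = (-⅕ - 2) + 38 = -11/5 + 38 = 179/5 ≈ 35.800)
K(P) = 179/5
(-26651 + K(-122))/(N(94 - 76, 65) + 15221) = (-26651 + 179/5)/((94 - 76)² + 15221) = -133076/(5*(18² + 15221)) = -133076/(5*(324 + 15221)) = -133076/5/15545 = -133076/5*1/15545 = -133076/77725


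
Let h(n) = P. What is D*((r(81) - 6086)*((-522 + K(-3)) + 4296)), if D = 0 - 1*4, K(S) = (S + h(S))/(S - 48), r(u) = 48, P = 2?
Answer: 4648656200/51 ≈ 9.1150e+7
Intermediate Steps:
h(n) = 2
K(S) = (2 + S)/(-48 + S) (K(S) = (S + 2)/(S - 48) = (2 + S)/(-48 + S))
D = -4 (D = 0 - 4 = -4)
D*((r(81) - 6086)*((-522 + K(-3)) + 4296)) = -4*(48 - 6086)*((-522 + (2 - 3)/(-48 - 3)) + 4296) = -(-24152)*((-522 - 1/(-51)) + 4296) = -(-24152)*((-522 - 1/51*(-1)) + 4296) = -(-24152)*((-522 + 1/51) + 4296) = -(-24152)*(-26621/51 + 4296) = -(-24152)*192475/51 = -4*(-1162164050/51) = 4648656200/51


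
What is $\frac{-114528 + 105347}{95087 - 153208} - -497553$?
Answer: $\frac{28918287094}{58121} \approx 4.9755 \cdot 10^{5}$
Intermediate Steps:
$\frac{-114528 + 105347}{95087 - 153208} - -497553 = - \frac{9181}{-58121} + 497553 = \left(-9181\right) \left(- \frac{1}{58121}\right) + 497553 = \frac{9181}{58121} + 497553 = \frac{28918287094}{58121}$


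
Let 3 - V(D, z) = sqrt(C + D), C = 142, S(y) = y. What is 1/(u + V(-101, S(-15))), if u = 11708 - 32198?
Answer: -20487/419717128 + sqrt(41)/419717128 ≈ -4.8796e-5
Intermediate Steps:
u = -20490
V(D, z) = 3 - sqrt(142 + D)
1/(u + V(-101, S(-15))) = 1/(-20490 + (3 - sqrt(142 - 101))) = 1/(-20490 + (3 - sqrt(41))) = 1/(-20487 - sqrt(41))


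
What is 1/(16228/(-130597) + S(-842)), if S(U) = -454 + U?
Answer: -130597/169269940 ≈ -0.00077153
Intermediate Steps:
1/(16228/(-130597) + S(-842)) = 1/(16228/(-130597) + (-454 - 842)) = 1/(16228*(-1/130597) - 1296) = 1/(-16228/130597 - 1296) = 1/(-169269940/130597) = -130597/169269940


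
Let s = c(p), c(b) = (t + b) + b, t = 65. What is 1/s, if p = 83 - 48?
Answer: 1/135 ≈ 0.0074074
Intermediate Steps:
p = 35
c(b) = 65 + 2*b (c(b) = (65 + b) + b = 65 + 2*b)
s = 135 (s = 65 + 2*35 = 65 + 70 = 135)
1/s = 1/135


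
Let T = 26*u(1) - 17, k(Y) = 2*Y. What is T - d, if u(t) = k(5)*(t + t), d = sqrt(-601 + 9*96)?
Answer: 503 - sqrt(263) ≈ 486.78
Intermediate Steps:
d = sqrt(263) (d = sqrt(-601 + 864) = sqrt(263) ≈ 16.217)
u(t) = 20*t (u(t) = (2*5)*(t + t) = 10*(2*t) = 20*t)
T = 503 (T = 26*(20*1) - 17 = 26*20 - 17 = 520 - 17 = 503)
T - d = 503 - sqrt(263)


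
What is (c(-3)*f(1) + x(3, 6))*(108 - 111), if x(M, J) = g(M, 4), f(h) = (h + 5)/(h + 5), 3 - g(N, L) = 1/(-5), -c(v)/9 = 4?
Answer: 492/5 ≈ 98.400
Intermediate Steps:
c(v) = -36 (c(v) = -9*4 = -36)
g(N, L) = 16/5 (g(N, L) = 3 - 1/(-5) = 3 - (-1)/5 = 3 - 1*(-⅕) = 3 + ⅕ = 16/5)
f(h) = 1 (f(h) = (5 + h)/(5 + h) = 1)
x(M, J) = 16/5
(c(-3)*f(1) + x(3, 6))*(108 - 111) = (-36*1 + 16/5)*(108 - 111) = (-36 + 16/5)*(-3) = -164/5*(-3) = 492/5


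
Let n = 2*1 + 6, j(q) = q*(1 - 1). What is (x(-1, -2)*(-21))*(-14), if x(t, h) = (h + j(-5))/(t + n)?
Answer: -84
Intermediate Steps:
j(q) = 0 (j(q) = q*0 = 0)
n = 8 (n = 2 + 6 = 8)
x(t, h) = h/(8 + t) (x(t, h) = (h + 0)/(t + 8) = h/(8 + t))
(x(-1, -2)*(-21))*(-14) = (-2/(8 - 1)*(-21))*(-14) = (-2/7*(-21))*(-14) = (-2*⅐*(-21))*(-14) = -2/7*(-21)*(-14) = 6*(-14) = -84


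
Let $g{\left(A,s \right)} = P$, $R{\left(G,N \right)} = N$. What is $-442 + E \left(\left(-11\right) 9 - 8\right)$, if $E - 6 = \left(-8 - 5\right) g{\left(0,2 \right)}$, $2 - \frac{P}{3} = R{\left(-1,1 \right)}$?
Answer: $3089$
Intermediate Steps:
$P = 3$ ($P = 6 - 3 = 3$)
$g{\left(A,s \right)} = 3$
$E = -33$ ($E = 6 + \left(-8 - 5\right) 3 = 6 - 39 = -33$)
$-442 + E \left(\left(-11\right) 9 - 8\right) = -442 - 33 \left(\left(-11\right) 9 - 8\right) = -442 - 33 \left(-99 - 8\right) = -442 - -3531 = -442 + 3531 = 3089$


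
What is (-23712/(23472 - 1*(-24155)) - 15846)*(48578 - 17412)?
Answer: -23521639485564/47627 ≈ -4.9387e+8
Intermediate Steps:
(-23712/(23472 - 1*(-24155)) - 15846)*(48578 - 17412) = (-23712/(23472 + 24155) - 15846)*31166 = (-23712/47627 - 15846)*31166 = -754721154/47627*31166 = -23521639485564/47627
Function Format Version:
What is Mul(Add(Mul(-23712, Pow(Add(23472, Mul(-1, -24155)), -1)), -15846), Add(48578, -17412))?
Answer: Rational(-23521639485564, 47627) ≈ -4.9387e+8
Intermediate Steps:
Mul(Add(Mul(-23712, Pow(Add(23472, Mul(-1, -24155)), -1)), -15846), Add(48578, -17412)) = Mul(Add(Mul(-23712, Pow(Add(23472, 24155), -1)), -15846), 31166) = Mul(Add(Mul(-23712, Pow(47627, -1)), -15846), 31166) = Mul(Add(Mul(-23712, Rational(1, 47627)), -15846), 31166) = Mul(Add(Rational(-23712, 47627), -15846), 31166) = Mul(Rational(-754721154, 47627), 31166) = Rational(-23521639485564, 47627)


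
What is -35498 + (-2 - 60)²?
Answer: -31654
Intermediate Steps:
-35498 + (-2 - 60)² = -35498 + (-62)² = -35498 + 3844 = -31654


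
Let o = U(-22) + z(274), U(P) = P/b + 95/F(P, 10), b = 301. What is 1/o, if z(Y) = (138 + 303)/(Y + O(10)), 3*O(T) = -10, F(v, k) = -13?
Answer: -453908/2610639 ≈ -0.17387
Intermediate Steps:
O(T) = -10/3 (O(T) = (⅓)*(-10) = -10/3)
U(P) = -95/13 + P/301 (U(P) = P/301 + 95/(-13) = P*(1/301) + 95*(-1/13) = P/301 - 95/13 = -95/13 + P/301)
z(Y) = 441/(-10/3 + Y) (z(Y) = (138 + 303)/(Y - 10/3) = 441/(-10/3 + Y))
o = -2610639/453908 (o = (-95/13 + (1/301)*(-22)) + 1323/(-10 + 3*274) = (-95/13 - 22/301) + 1323/(-10 + 822) = -28881/3913 + 1323/812 = -28881/3913 + 1323*(1/812) = -28881/3913 + 189/116 = -2610639/453908 ≈ -5.7515)
1/o = 1/(-2610639/453908) = -453908/2610639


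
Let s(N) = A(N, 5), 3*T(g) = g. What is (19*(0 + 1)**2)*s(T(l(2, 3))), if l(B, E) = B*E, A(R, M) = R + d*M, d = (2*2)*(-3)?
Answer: -1102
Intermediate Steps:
d = -12 (d = 4*(-3) = -12)
A(R, M) = R - 12*M
T(g) = g/3
s(N) = -60 + N (s(N) = N - 12*5 = N - 60 = -60 + N)
(19*(0 + 1)**2)*s(T(l(2, 3))) = (19*(0 + 1)**2)*(-60 + (2*3)/3) = (19*1**2)*(-60 + (1/3)*6) = (19*1)*(-60 + 2) = 19*(-58) = -1102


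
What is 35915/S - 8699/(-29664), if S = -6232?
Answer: -126396299/23108256 ≈ -5.4697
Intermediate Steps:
35915/S - 8699/(-29664) = 35915/(-6232) - 8699/(-29664) = 35915*(-1/6232) - 8699*(-1/29664) = -35915/6232 + 8699/29664 = -126396299/23108256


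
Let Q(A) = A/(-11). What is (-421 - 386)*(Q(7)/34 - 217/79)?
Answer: 65940777/29546 ≈ 2231.8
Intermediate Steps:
Q(A) = -A/11 (Q(A) = A*(-1/11) = -A/11)
(-421 - 386)*(Q(7)/34 - 217/79) = (-421 - 386)*(-1/11*7/34 - 217/79) = -807*(-7/11*1/34 - 217*1/79) = -807*(-7/374 - 217/79) = -807*(-81711/29546) = 65940777/29546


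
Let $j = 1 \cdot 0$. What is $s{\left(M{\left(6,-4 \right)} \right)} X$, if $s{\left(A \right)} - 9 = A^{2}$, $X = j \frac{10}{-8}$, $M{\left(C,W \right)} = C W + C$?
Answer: $0$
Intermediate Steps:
$M{\left(C,W \right)} = C + C W$
$j = 0$
$X = 0$ ($X = 0 \frac{10}{-8} = 0 \cdot 10 \left(- \frac{1}{8}\right) = 0 \left(- \frac{5}{4}\right) = 0$)
$s{\left(A \right)} = 9 + A^{2}$
$s{\left(M{\left(6,-4 \right)} \right)} X = \left(9 + \left(6 \left(1 - 4\right)\right)^{2}\right) 0 = \left(9 + \left(6 \left(-3\right)\right)^{2}\right) 0 = \left(9 + \left(-18\right)^{2}\right) 0 = \left(9 + 324\right) 0 = 333 \cdot 0 = 0$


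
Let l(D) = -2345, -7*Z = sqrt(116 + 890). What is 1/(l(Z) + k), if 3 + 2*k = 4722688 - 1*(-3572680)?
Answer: 2/8290675 ≈ 2.4123e-7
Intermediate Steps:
k = 8295365/2 (k = -3/2 + (4722688 - 1*(-3572680))/2 = -3/2 + (4722688 + 3572680)/2 = -3/2 + (1/2)*8295368 = -3/2 + 4147684 = 8295365/2 ≈ 4.1477e+6)
Z = -sqrt(1006)/7 (Z = -sqrt(116 + 890)/7 = -sqrt(1006)/7 ≈ -4.5311)
1/(l(Z) + k) = 1/(-2345 + 8295365/2) = 1/(8290675/2) = 2/8290675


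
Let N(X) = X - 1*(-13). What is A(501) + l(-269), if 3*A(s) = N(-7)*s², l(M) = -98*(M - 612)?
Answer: 588340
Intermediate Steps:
N(X) = 13 + X (N(X) = X + 13 = 13 + X)
l(M) = 59976 - 98*M (l(M) = -98*(-612 + M) = 59976 - 98*M)
A(s) = 2*s² (A(s) = ((13 - 7)*s²)/3 = (6*s²)/3 = 2*s²)
A(501) + l(-269) = 2*501² + (59976 - 98*(-269)) = 2*251001 + (59976 + 26362) = 502002 + 86338 = 588340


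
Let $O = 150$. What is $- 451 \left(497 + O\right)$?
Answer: $-291797$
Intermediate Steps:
$- 451 \left(497 + O\right) = - 451 \left(497 + 150\right) = \left(-451\right) 647 = -291797$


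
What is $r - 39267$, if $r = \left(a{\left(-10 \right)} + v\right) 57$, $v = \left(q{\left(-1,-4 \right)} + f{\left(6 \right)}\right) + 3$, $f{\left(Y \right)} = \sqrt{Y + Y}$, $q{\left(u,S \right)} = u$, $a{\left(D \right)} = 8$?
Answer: $-38697 + 114 \sqrt{3} \approx -38500.0$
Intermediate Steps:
$f{\left(Y \right)} = \sqrt{2} \sqrt{Y}$ ($f{\left(Y \right)} = \sqrt{2 Y} = \sqrt{2} \sqrt{Y}$)
$v = 2 + 2 \sqrt{3}$ ($v = \left(-1 + \sqrt{2} \sqrt{6}\right) + 3 = \left(-1 + 2 \sqrt{3}\right) + 3 = 2 + 2 \sqrt{3} \approx 5.4641$)
$r = 570 + 114 \sqrt{3}$ ($r = \left(8 + \left(2 + 2 \sqrt{3}\right)\right) 57 = \left(10 + 2 \sqrt{3}\right) 57 = 570 + 114 \sqrt{3} \approx 767.45$)
$r - 39267 = \left(570 + 114 \sqrt{3}\right) - 39267 = -38697 + 114 \sqrt{3}$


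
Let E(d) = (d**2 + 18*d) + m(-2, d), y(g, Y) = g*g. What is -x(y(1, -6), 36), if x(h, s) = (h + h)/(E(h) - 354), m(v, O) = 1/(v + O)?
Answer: 1/168 ≈ 0.0059524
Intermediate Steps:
m(v, O) = 1/(O + v)
y(g, Y) = g**2
E(d) = d**2 + 1/(-2 + d) + 18*d (E(d) = (d**2 + 18*d) + 1/(d - 2) = (d**2 + 18*d) + 1/(-2 + d) = d**2 + 1/(-2 + d) + 18*d)
x(h, s) = 2*h/(-354 + (1 + h*(-2 + h)*(18 + h))/(-2 + h)) (x(h, s) = (h + h)/((1 + h*(-2 + h)*(18 + h))/(-2 + h) - 354) = (2*h)/(-354 + (1 + h*(-2 + h)*(18 + h))/(-2 + h)) = 2*h/(-354 + (1 + h*(-2 + h)*(18 + h))/(-2 + h)))
-x(y(1, -6), 36) = -2*1**2*(-2 + 1**2)/(1 + (-2 + 1**2)*(-354 + (1**2)**2 + 18*1**2)) = -2*(-2 + 1)/(1 + (-2 + 1)*(-354 + 1**2 + 18*1)) = -2*(-1)/(1 - (-354 + 1 + 18)) = -2*(-1)/(1 - 1*(-335)) = -2*(-1)/(1 + 335) = -2*(-1)/336 = -1*(-1/168) = 1/168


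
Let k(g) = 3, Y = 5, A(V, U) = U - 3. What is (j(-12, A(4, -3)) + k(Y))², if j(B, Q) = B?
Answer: 81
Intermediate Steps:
A(V, U) = -3 + U
(j(-12, A(4, -3)) + k(Y))² = (-12 + 3)² = (-9)² = 81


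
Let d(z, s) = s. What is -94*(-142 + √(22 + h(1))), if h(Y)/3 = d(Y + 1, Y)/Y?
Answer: 12878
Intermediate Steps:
h(Y) = 3 (h(Y) = 3*(Y/Y) = 3*1 = 3)
-94*(-142 + √(22 + h(1))) = -94*(-142 + √(22 + 3)) = -94*(-142 + √25) = -94*(-142 + 5) = -94*(-137) = 12878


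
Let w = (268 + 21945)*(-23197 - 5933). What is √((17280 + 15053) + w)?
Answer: I*√647032357 ≈ 25437.0*I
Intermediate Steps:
w = -647064690 (w = 22213*(-29130) = -647064690)
√((17280 + 15053) + w) = √((17280 + 15053) - 647064690) = √(32333 - 647064690) = √(-647032357) = I*√647032357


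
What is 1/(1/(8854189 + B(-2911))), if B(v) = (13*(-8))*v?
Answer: 9156933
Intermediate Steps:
B(v) = -104*v
1/(1/(8854189 + B(-2911))) = 1/(1/(8854189 - 104*(-2911))) = 1/(1/(8854189 + 302744)) = 1/(1/9156933) = 9156933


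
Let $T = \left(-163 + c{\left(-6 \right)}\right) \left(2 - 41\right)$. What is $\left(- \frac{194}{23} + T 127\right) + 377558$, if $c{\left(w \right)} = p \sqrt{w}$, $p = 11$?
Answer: $\frac{27252437}{23} - 54483 i \sqrt{6} \approx 1.1849 \cdot 10^{6} - 1.3346 \cdot 10^{5} i$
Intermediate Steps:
$c{\left(w \right)} = 11 \sqrt{w}$
$T = 6357 - 429 i \sqrt{6}$ ($T = \left(-163 + 11 \sqrt{-6}\right) \left(2 - 41\right) = \left(-163 + 11 i \sqrt{6}\right) \left(2 + \left(-47 + 6\right)\right) = \left(-163 + 11 i \sqrt{6}\right) \left(2 - 41\right) = \left(-163 + 11 i \sqrt{6}\right) \left(-39\right) = 6357 - 429 i \sqrt{6} \approx 6357.0 - 1050.8 i$)
$\left(- \frac{194}{23} + T 127\right) + 377558 = \left(- \frac{194}{23} + \left(6357 - 429 i \sqrt{6}\right) 127\right) + 377558 = \left(\left(-194\right) \frac{1}{23} + \left(807339 - 54483 i \sqrt{6}\right)\right) + 377558 = \left(- \frac{194}{23} + \left(807339 - 54483 i \sqrt{6}\right)\right) + 377558 = \left(\frac{18568603}{23} - 54483 i \sqrt{6}\right) + 377558 = \frac{27252437}{23} - 54483 i \sqrt{6}$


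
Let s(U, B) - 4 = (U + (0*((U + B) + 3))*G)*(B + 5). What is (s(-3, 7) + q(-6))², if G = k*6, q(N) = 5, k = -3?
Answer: 729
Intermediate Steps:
G = -18 (G = -3*6 = -18)
s(U, B) = 4 + U*(5 + B) (s(U, B) = 4 + (U + (0*((U + B) + 3))*(-18))*(B + 5) = 4 + (U + (0*((B + U) + 3))*(-18))*(5 + B) = 4 + (U + (0*(3 + B + U))*(-18))*(5 + B) = 4 + (U + 0*(-18))*(5 + B) = 4 + (U + 0)*(5 + B) = 4 + U*(5 + B))
(s(-3, 7) + q(-6))² = ((4 + 5*(-3) + 7*(-3)) + 5)² = ((4 - 15 - 21) + 5)² = (-32 + 5)² = (-27)² = 729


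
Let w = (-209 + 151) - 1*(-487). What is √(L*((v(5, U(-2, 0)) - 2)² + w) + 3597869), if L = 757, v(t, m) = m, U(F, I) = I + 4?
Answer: 5*√157026 ≈ 1981.3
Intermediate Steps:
U(F, I) = 4 + I
w = 429 (w = -58 + 487 = 429)
√(L*((v(5, U(-2, 0)) - 2)² + w) + 3597869) = √(757*(((4 + 0) - 2)² + 429) + 3597869) = √(757*((4 - 2)² + 429) + 3597869) = √(757*(2² + 429) + 3597869) = √(757*(4 + 429) + 3597869) = √(757*433 + 3597869) = √(327781 + 3597869) = √3925650 = 5*√157026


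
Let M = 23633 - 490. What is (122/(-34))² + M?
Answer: 6692048/289 ≈ 23156.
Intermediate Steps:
M = 23143
(122/(-34))² + M = (122/(-34))² + 23143 = (122*(-1/34))² + 23143 = (-61/17)² + 23143 = 3721/289 + 23143 = 6692048/289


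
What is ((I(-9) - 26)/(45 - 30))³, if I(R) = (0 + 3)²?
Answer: -4913/3375 ≈ -1.4557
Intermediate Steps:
I(R) = 9 (I(R) = 3² = 9)
((I(-9) - 26)/(45 - 30))³ = ((9 - 26)/(45 - 30))³ = (-17/15)³ = -4913/3375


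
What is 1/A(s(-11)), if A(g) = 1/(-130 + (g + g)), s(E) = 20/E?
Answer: -1470/11 ≈ -133.64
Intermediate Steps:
A(g) = 1/(-130 + 2*g)
1/A(s(-11)) = 1/(1/(2*(-65 + 20/(-11)))) = 1/(1/(2*(-65 + 20*(-1/11)))) = 1/(1/(2*(-65 - 20/11))) = 1/(1/(2*(-735/11))) = 1/((1/2)*(-11/735)) = 1/(-11/1470) = -1470/11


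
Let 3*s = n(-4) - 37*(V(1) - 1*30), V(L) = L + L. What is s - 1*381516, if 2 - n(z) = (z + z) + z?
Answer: -381166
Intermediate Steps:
V(L) = 2*L
n(z) = 2 - 3*z (n(z) = 2 - ((z + z) + z) = 2 - (2*z + z) = 2 - 3*z)
s = 350 (s = ((2 - 3*(-4)) - 37*(2*1 - 1*30))/3 = ((2 + 12) - 37*(2 - 30))/3 = (14 - 37*(-28))/3 = (14 + 1036)/3 = (1/3)*1050 = 350)
s - 1*381516 = 350 - 1*381516 = 350 - 381516 = -381166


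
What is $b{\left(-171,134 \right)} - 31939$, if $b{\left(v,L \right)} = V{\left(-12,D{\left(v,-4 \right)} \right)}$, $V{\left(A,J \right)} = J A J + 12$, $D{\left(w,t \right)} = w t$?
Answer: $-5646199$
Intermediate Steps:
$D{\left(w,t \right)} = t w$
$V{\left(A,J \right)} = 12 + A J^{2}$ ($V{\left(A,J \right)} = A J J + 12 = A J^{2} + 12 = 12 + A J^{2}$)
$b{\left(v,L \right)} = 12 - 192 v^{2}$ ($b{\left(v,L \right)} = 12 - 12 \left(- 4 v\right)^{2} = 12 - 12 \cdot 16 v^{2} = 12 - 192 v^{2}$)
$b{\left(-171,134 \right)} - 31939 = \left(12 - 192 \left(-171\right)^{2}\right) - 31939 = \left(12 - 5614272\right) - 31939 = -5614260 - 31939 = -5646199$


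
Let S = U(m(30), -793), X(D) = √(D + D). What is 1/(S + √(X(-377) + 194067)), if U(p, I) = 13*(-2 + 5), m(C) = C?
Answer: 1/(39 + √(194067 + I*√754)) ≈ 0.0020854 - 1.4e-7*I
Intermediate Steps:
U(p, I) = 39 (U(p, I) = 13*3 = 39)
X(D) = √2*√D (X(D) = √(2*D) = √2*√D)
S = 39
1/(S + √(X(-377) + 194067)) = 1/(39 + √(√2*√(-377) + 194067)) = 1/(39 + √(√2*(I*√377) + 194067)) = 1/(39 + √(I*√754 + 194067)) = 1/(39 + √(194067 + I*√754))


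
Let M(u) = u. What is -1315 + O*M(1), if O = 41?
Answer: -1274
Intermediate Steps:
-1315 + O*M(1) = -1315 + 41*1 = -1315 + 41 = -1274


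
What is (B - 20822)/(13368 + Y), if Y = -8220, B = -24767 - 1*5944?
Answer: -51533/5148 ≈ -10.010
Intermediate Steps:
B = -30711 (B = -24767 - 5944 = -30711)
(B - 20822)/(13368 + Y) = (-30711 - 20822)/(13368 - 8220) = -51533/5148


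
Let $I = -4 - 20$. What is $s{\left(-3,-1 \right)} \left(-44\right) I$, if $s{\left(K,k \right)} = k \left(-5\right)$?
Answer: $5280$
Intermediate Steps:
$I = -24$ ($I = -4 - 20 = -24$)
$s{\left(K,k \right)} = - 5 k$
$s{\left(-3,-1 \right)} \left(-44\right) I = \left(-5\right) \left(-1\right) \left(-44\right) \left(-24\right) = 5 \left(-44\right) \left(-24\right) = \left(-220\right) \left(-24\right) = 5280$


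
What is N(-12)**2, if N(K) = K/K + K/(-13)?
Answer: 625/169 ≈ 3.6982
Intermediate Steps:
N(K) = 1 - K/13 (N(K) = 1 + K*(-1/13) = 1 - K/13)
N(-12)**2 = (1 - 1/13*(-12))**2 = (1 + 12/13)**2 = (25/13)**2 = 625/169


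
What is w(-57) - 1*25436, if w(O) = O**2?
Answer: -22187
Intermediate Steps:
w(-57) - 1*25436 = (-57)**2 - 1*25436 = 3249 - 25436 = -22187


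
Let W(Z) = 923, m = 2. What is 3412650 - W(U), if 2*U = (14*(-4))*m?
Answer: 3411727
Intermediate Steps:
U = -56 (U = ((14*(-4))*2)/2 = (-56*2)/2 = (1/2)*(-112) = -56)
3412650 - W(U) = 3412650 - 1*923 = 3412650 - 923 = 3411727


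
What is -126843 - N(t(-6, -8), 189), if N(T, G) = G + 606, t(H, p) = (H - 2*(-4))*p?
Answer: -127638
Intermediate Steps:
t(H, p) = p*(8 + H) (t(H, p) = (H + 8)*p = (8 + H)*p = p*(8 + H))
N(T, G) = 606 + G
-126843 - N(t(-6, -8), 189) = -126843 - (606 + 189) = -126843 - 1*795 = -126843 - 795 = -127638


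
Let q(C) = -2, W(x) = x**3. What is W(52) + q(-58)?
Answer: 140606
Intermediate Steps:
W(52) + q(-58) = 52**3 - 2 = 140608 - 2 = 140606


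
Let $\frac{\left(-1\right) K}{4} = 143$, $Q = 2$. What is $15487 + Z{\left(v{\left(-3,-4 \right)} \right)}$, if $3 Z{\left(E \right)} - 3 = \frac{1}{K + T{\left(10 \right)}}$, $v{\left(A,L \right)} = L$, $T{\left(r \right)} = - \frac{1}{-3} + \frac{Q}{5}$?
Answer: $\frac{132716667}{8569} \approx 15488.0$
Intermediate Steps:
$T{\left(r \right)} = \frac{11}{15}$ ($T{\left(r \right)} = - \frac{1}{-3} + \frac{2}{5} = \left(-1\right) \left(- \frac{1}{3}\right) + 2 \cdot \frac{1}{5} = \frac{1}{3} + \frac{2}{5} = \frac{11}{15}$)
$K = -572$ ($K = \left(-4\right) 143 = -572$)
$Z{\left(E \right)} = \frac{8564}{8569}$ ($Z{\left(E \right)} = 1 + \frac{1}{3 \left(-572 + \frac{11}{15}\right)} = 1 + \frac{1}{3 \left(- \frac{8569}{15}\right)} = 1 + \frac{1}{3} \left(- \frac{15}{8569}\right) = 1 - \frac{5}{8569} = \frac{8564}{8569}$)
$15487 + Z{\left(v{\left(-3,-4 \right)} \right)} = 15487 + \frac{8564}{8569} = \frac{132716667}{8569}$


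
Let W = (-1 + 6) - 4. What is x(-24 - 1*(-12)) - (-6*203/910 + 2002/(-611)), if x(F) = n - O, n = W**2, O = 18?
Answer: -37836/3055 ≈ -12.385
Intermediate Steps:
W = 1 (W = 5 - 4 = 1)
n = 1 (n = 1**2 = 1)
x(F) = -17 (x(F) = 1 - 1*18 = 1 - 18 = -17)
x(-24 - 1*(-12)) - (-6*203/910 + 2002/(-611)) = -17 - (-6*203/910 + 2002/(-611)) = -17 - (-1218*1/910 + 2002*(-1/611)) = -17 - (-87/65 - 154/47) = -17 - 1*(-14099/3055) = -17 + 14099/3055 = -37836/3055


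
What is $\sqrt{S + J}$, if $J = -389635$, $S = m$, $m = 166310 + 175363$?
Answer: $i \sqrt{47962} \approx 219.0 i$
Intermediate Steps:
$m = 341673$
$S = 341673$
$\sqrt{S + J} = \sqrt{341673 - 389635} = \sqrt{-47962} = i \sqrt{47962}$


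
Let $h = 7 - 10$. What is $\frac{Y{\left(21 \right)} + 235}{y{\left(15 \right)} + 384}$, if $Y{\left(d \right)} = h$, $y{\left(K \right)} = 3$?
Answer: $\frac{232}{387} \approx 0.59948$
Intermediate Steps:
$h = -3$
$Y{\left(d \right)} = -3$
$\frac{Y{\left(21 \right)} + 235}{y{\left(15 \right)} + 384} = \frac{-3 + 235}{3 + 384} = \frac{232}{387}$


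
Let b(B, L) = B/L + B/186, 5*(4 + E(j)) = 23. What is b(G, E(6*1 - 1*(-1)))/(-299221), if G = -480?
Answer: 24880/9275851 ≈ 0.0026822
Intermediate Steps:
E(j) = ⅗ (E(j) = -4 + (⅕)*23 = -4 + 23/5 = ⅗)
b(B, L) = B/186 + B/L (b(B, L) = B/L + B*(1/186) = B/L + B/186 = B/186 + B/L)
b(G, E(6*1 - 1*(-1)))/(-299221) = ((1/186)*(-480) - 480/⅗)/(-299221) = (-80/31 - 480*5/3)*(-1/299221) = (-80/31 - 800)*(-1/299221) = -24880/31*(-1/299221) = 24880/9275851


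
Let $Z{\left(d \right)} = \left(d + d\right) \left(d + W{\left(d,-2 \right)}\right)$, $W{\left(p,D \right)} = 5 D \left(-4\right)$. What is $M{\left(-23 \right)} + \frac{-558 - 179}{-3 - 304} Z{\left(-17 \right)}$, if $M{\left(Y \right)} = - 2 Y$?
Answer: $- \frac{562212}{307} \approx -1831.3$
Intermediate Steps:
$W{\left(p,D \right)} = - 20 D$
$Z{\left(d \right)} = 2 d \left(40 + d\right)$ ($Z{\left(d \right)} = \left(d + d\right) \left(d - -40\right) = 2 d \left(d + 40\right) = 2 d \left(40 + d\right)$)
$M{\left(-23 \right)} + \frac{-558 - 179}{-3 - 304} Z{\left(-17 \right)} = \left(-2\right) \left(-23\right) + \frac{-558 - 179}{-3 - 304} \cdot 2 \left(-17\right) \left(40 - 17\right) = 46 + - \frac{737}{-307} \cdot 2 \left(-17\right) 23 = 46 + \left(-737\right) \left(- \frac{1}{307}\right) \left(-782\right) = 46 + \frac{737}{307} \left(-782\right) = 46 - \frac{576334}{307} = - \frac{562212}{307}$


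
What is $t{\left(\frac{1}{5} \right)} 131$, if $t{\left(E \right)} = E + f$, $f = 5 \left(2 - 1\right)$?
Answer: $\frac{3406}{5} \approx 681.2$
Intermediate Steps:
$f = 5$ ($f = 5 \left(2 - 1\right) = 5 \cdot 1 = 5$)
$t{\left(E \right)} = 5 + E$ ($t{\left(E \right)} = E + 5 = 5 + E$)
$t{\left(\frac{1}{5} \right)} 131 = \left(5 + \frac{1}{5}\right) 131 = \frac{26}{5} \cdot 131 = \frac{3406}{5}$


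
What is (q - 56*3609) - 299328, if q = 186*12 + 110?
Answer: -499090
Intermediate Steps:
q = 2342 (q = 2232 + 110 = 2342)
(q - 56*3609) - 299328 = (2342 - 56*3609) - 299328 = (2342 - 202104) - 299328 = -199762 - 299328 = -499090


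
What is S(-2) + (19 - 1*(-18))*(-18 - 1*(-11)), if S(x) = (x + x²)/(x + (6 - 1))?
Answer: -775/3 ≈ -258.33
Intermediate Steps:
S(x) = (x + x²)/(5 + x) (S(x) = (x + x²)/(x + 5) = (x + x²)/(5 + x))
S(-2) + (19 - 1*(-18))*(-18 - 1*(-11)) = -2*(1 - 2)/(5 - 2) + (19 - 1*(-18))*(-18 - 1*(-11)) = -2*(-1)/3 + (19 + 18)*(-18 + 11) = -2*⅓*(-1) + 37*(-7) = ⅔ - 259 = -775/3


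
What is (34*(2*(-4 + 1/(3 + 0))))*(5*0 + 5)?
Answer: -3740/3 ≈ -1246.7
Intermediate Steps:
(34*(2*(-4 + 1/(3 + 0))))*(5*0 + 5) = (34*(2*(-4 + 1/3)))*(0 + 5) = (34*(2*(-4 + ⅓)))*5 = (34*(2*(-11/3)))*5 = (34*(-22/3))*5 = -748/3*5 = -3740/3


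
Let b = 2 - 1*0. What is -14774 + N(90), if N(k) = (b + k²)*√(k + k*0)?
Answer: -14774 + 24306*√10 ≈ 62088.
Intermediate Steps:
b = 2 (b = 2 + 0 = 2)
N(k) = √k*(2 + k²) (N(k) = (2 + k²)*√(k + k*0) = (2 + k²)*√(k + 0) = (2 + k²)*√k = √k*(2 + k²))
-14774 + N(90) = -14774 + √90*(2 + 90²) = -14774 + (3*√10)*(2 + 8100) = -14774 + (3*√10)*8102 = -14774 + 24306*√10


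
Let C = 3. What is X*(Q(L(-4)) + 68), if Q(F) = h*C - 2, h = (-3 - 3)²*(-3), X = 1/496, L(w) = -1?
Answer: -129/248 ≈ -0.52016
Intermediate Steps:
X = 1/496 ≈ 0.0020161
h = -108 (h = (-6)²*(-3) = 36*(-3) = -108)
Q(F) = -326 (Q(F) = -108*3 - 2 = -324 - 2 = -326)
X*(Q(L(-4)) + 68) = (-326 + 68)/496 = (1/496)*(-258) = -129/248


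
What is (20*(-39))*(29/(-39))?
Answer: 580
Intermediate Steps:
(20*(-39))*(29/(-39)) = -22620*(-1)/39 = -780*(-29/39) = 580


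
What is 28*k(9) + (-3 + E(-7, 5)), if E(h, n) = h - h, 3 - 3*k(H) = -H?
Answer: 109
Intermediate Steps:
k(H) = 1 + H/3 (k(H) = 1 - (-1)*H/3 = 1 + H/3)
E(h, n) = 0
28*k(9) + (-3 + E(-7, 5)) = 28*(1 + (1/3)*9) + (-3 + 0) = 28*(1 + 3) - 3 = 28*4 - 3 = 112 - 3 = 109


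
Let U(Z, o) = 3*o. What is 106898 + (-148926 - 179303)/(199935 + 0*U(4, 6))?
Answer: 21372323401/199935 ≈ 1.0690e+5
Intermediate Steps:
106898 + (-148926 - 179303)/(199935 + 0*U(4, 6)) = 106898 + (-148926 - 179303)/(199935 + 0*(3*6)) = 106898 - 328229/(199935 + 0*18) = 106898 - 328229/(199935 + 0) = 106898 - 328229/199935 = 21372323401/199935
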